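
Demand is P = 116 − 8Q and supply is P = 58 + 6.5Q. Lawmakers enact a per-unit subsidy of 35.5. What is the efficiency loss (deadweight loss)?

Competitive equilibrium: 116 − 8Q = 58 + 6.5Q → Q* = 4, P* = 84.
The subsidy lowers effective supply by 35.5: P = 22.5 + 6.5Q.
New quantity: 116 − 8Q = 22.5 + 6.5Q → Q' = 6.4483.
Overproduction ΔQ = 6.4483 − 4 = 2.4483; wedge = subsidy = 35.5.
The triangle = ½ × 2.4483 × 35.5 = 43.46.

43.46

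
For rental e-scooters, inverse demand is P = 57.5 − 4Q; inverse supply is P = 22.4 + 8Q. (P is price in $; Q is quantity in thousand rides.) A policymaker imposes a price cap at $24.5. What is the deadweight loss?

Competitive equilibrium: 57.5 − 4Q = 22.4 + 8Q → Q* = 2.925, P* = 45.8.
At the ceiling P = 24.5, quantity supplied = (24.5 − 22.4)/8 = 0.2625.
Willingness to pay at Q' = 0.2625: 57.5 − 4·0.2625 = 56.45.
ΔQ = 2.925 − 0.2625 = 2.6625; wedge = 56.45 − 24.5 = 31.95.
Welfare loss = ½ × 2.6625 × 31.95 = $42.53 thousand.

$42.53 thousand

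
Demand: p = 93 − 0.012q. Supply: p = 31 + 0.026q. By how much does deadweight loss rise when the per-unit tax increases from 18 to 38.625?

15366.98

Competitive equilibrium: 93 − 0.012q = 31 + 0.026q → q* = 1631.5789, p* = 73.4211.
For a per-unit tax t: Δq = t/0.038, so DWL = ½·t·(t/0.038) = t²/0.076.
At t = 18: DWL = 4263.158. At t = 38.625: DWL = 19630.14.
Increase = 19630.14 − 4263.158 = 15366.98.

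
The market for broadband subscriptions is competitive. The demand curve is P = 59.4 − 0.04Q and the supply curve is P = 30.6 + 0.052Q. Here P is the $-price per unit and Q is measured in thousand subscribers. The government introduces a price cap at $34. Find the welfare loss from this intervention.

$2821.41 thousand

Competitive equilibrium: 59.4 − 0.04Q = 30.6 + 0.052Q → Q* = 313.04348, P* = 46.87826.
At the ceiling P = 34, quantity supplied = (34 − 30.6)/0.052 = 65.38462.
Willingness to pay at Q' = 65.38462: 59.4 − 0.04·65.38462 = 56.78462.
ΔQ = 313.04348 − 65.38462 = 247.65886; wedge = 56.78462 − 34 = 22.78462.
Welfare loss = ½ × 247.65886 × 22.78462 = $2821.41 thousand.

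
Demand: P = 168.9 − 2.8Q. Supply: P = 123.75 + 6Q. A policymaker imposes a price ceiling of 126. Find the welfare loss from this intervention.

99.51

Competitive equilibrium: 168.9 − 2.8Q = 123.75 + 6Q → Q* = 5.1307, P* = 154.5341.
At the ceiling P = 126, quantity supplied = (126 − 123.75)/6 = 0.375.
Willingness to pay at Q' = 0.375: 168.9 − 2.8·0.375 = 167.85.
ΔQ = 5.1307 − 0.375 = 4.7557; wedge = 167.85 − 126 = 41.85.
The triangle = ½ × 4.7557 × 41.85 = 99.51.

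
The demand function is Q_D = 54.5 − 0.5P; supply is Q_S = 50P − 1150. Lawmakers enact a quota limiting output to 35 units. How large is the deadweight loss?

In inverse form: demand P = 109 − 2Q, supply P = 23 + 0.02Q.
Competitive equilibrium: 109 − 2Q = 23 + 0.02Q → Q* = 42.5743, P* = 23.8515.
At Q = 35: demand price = 109 − 2·35 = 39; supply price = 23 + 0.02·35 = 23.7.
ΔQ = 42.5743 − 35 = 7.5743; wedge = 39 − 23.7 = 15.3.
Deadweight loss = ½ × 7.5743 × 15.3 = 57.94.

57.94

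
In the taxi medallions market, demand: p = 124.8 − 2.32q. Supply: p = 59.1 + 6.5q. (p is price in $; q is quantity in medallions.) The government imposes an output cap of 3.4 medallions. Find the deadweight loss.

Competitive equilibrium: 124.8 − 2.32q = 59.1 + 6.5q → q* = 7.449, p* = 107.5184.
At q = 3.4: demand price = 124.8 − 2.32·3.4 = 116.912; supply price = 59.1 + 6.5·3.4 = 81.2.
Δq = 7.449 − 3.4 = 4.049; wedge = 116.912 − 81.2 = 35.712.
DWL = ½ × 4.049 × 35.712 = $72.30.

$72.30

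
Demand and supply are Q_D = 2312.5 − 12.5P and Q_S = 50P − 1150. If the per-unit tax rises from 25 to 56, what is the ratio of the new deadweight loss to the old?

In inverse form: demand P = 185 − 0.08Q, supply P = 23 + 0.02Q.
Competitive equilibrium: 185 − 0.08Q = 23 + 0.02Q → Q* = 1620, P* = 55.4.
For a per-unit tax t: ΔQ = t/0.1, so DWL = ½·t·(t/0.1) = t²/0.2.
At t = 25: DWL = 3125. At t = 56: DWL = 15680.
Ratio = (56/25)² = 5.0176.

5.0176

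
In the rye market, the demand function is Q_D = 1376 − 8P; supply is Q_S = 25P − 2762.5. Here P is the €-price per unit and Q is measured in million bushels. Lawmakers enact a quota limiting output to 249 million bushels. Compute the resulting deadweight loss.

€1262.95 million

In inverse form: demand P = 172 − 0.125Q, supply P = 110.5 + 0.04Q.
Competitive equilibrium: 172 − 0.125Q = 110.5 + 0.04Q → Q* = 372.7273, P* = 125.4091.
At Q = 249: demand price = 172 − 0.125·249 = 140.875; supply price = 110.5 + 0.04·249 = 120.46.
ΔQ = 372.7273 − 249 = 123.7273; wedge = 140.875 − 120.46 = 20.415.
Welfare loss = ½ × 123.7273 × 20.415 = €1262.95 million.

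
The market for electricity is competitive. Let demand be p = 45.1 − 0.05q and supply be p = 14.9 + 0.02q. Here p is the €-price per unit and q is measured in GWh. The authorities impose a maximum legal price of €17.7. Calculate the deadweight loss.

Competitive equilibrium: 45.1 − 0.05q = 14.9 + 0.02q → q* = 431.4286, p* = 23.5286.
At the ceiling p = 17.7, quantity supplied = (17.7 − 14.9)/0.02 = 140.
Willingness to pay at q' = 140: 45.1 − 0.05·140 = 38.1.
Δq = 431.4286 − 140 = 291.4286; wedge = 38.1 − 17.7 = 20.4.
DWL = ½ × 291.4286 × 20.4 = €2972.57.

€2972.57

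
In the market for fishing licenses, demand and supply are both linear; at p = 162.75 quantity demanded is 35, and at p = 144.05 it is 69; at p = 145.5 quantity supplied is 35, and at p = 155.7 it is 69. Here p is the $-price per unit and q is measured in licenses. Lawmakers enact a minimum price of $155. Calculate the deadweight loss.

Demand slope = (144.05 − 162.75)/(69 − 35) = −0.55, so p = 182 − 0.55q.
Supply slope = (155.7 − 145.5)/(69 − 35) = 0.3, so p = 135 + 0.3q.
Competitive equilibrium: 182 − 0.55q = 135 + 0.3q → q* = 55.2941, p* = 151.5882.
At the floor p = 155, quantity demanded = (182 − 155)/0.55 = 49.0909.
Sellers' marginal cost at q' = 49.0909: 135 + 0.3·49.0909 = 149.7273.
Δq = 55.2941 − 49.0909 = 6.2032; wedge = 155 − 149.7273 = 5.2727.
Welfare loss = ½ × 6.2032 × 5.2727 = $16.35.

$16.35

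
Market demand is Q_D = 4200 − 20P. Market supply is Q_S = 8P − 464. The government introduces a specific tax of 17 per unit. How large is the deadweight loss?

825.71

In inverse form: demand P = 210 − 0.05Q, supply P = 58 + 0.125Q.
Competitive equilibrium: 210 − 0.05Q = 58 + 0.125Q → Q* = 868.5714, P* = 166.5714.
With the tax, the buyer price exceeds the seller price by 17: (210 − 0.05Q) − (58 + 0.125Q) = 17 → Q' = 771.4286.
ΔQ = 868.5714 − 771.4286 = 97.1428; the wedge equals the tax, 17.
Welfare loss = ½ × 97.1428 × 17 = 825.71.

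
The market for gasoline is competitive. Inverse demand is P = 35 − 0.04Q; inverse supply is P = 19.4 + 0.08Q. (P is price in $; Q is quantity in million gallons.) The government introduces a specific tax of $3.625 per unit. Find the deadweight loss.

$54.75 million

Competitive equilibrium: 35 − 0.04Q = 19.4 + 0.08Q → Q* = 130, P* = 29.8.
With the tax, the buyer price exceeds the seller price by 3.625: (35 − 0.04Q) − (19.4 + 0.08Q) = 3.625 → Q' = 99.7917.
ΔQ = 130 − 99.7917 = 30.2083; the wedge equals the tax, 3.625.
Welfare loss = ½ × 30.2083 × 3.625 = $54.75 million.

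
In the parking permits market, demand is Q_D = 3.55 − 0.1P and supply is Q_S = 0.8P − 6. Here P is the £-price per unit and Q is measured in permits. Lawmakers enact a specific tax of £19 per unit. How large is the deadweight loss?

In inverse form: demand P = 35.5 − 10Q, supply P = 7.5 + 1.25Q.
Competitive equilibrium: 35.5 − 10Q = 7.5 + 1.25Q → Q* = 2.4889, P* = 10.6111.
With the tax, the buyer price exceeds the seller price by 19: (35.5 − 10Q) − (7.5 + 1.25Q) = 19 → Q' = 0.8.
ΔQ = 2.4889 − 0.8 = 1.6889; the wedge equals the tax, 19.
DWL = ½ × 1.6889 × 19 = £16.04.

£16.04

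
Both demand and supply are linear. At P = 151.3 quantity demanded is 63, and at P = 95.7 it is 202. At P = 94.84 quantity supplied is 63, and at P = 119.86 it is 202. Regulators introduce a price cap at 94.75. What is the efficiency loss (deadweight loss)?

Demand slope = (95.7 − 151.3)/(202 − 63) = −0.4, so P = 176.5 − 0.4Q.
Supply slope = (119.86 − 94.84)/(202 − 63) = 0.18, so P = 83.5 + 0.18Q.
Competitive equilibrium: 176.5 − 0.4Q = 83.5 + 0.18Q → Q* = 160.3448, P* = 112.3621.
At the ceiling P = 94.75, quantity supplied = (94.75 − 83.5)/0.18 = 62.5.
Willingness to pay at Q' = 62.5: 176.5 − 0.4·62.5 = 151.5.
ΔQ = 160.3448 − 62.5 = 97.8448; wedge = 151.5 − 94.75 = 56.75.
Welfare loss = ½ × 97.8448 × 56.75 = 2776.35.

2776.35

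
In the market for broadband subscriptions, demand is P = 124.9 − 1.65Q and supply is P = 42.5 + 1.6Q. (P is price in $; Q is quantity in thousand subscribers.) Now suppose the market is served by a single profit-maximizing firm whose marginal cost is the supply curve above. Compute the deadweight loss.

Competitive equilibrium: 124.9 − 1.65Q = 42.5 + 1.6Q → Q* = 25.3538, P* = 83.0662.
Marginal revenue: MR = 124.9 − 3.3Q. Set MR = MC: 124.9 − 3.3Q = 42.5 + 1.6Q → Q_m = 16.8163.
Price P_m = 124.9 − 1.65·16.8163 = 97.1531; MC(Q_m) = 42.5 + 1.6·16.8163 = 69.4061.
Competitive Q* = 25.3538, so ΔQ = 8.5375; wedge = 97.1531 − 69.4061 = 27.747.
DWL = ½ × 8.5375 × 27.747 = $118.45 thousand.

$118.45 thousand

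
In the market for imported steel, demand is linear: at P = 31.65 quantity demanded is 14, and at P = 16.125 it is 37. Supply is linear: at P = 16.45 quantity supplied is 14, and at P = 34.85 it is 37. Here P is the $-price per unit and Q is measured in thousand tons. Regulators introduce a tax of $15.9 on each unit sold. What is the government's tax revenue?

Demand slope = (16.125 − 31.65)/(37 − 14) = −0.675, so P = 41.1 − 0.675Q.
Supply slope = (34.85 − 16.45)/(37 − 14) = 0.8, so P = 5.25 + 0.8Q.
Competitive equilibrium: 41.1 − 0.675Q = 5.25 + 0.8Q → Q* = 24.3051, P* = 24.6941.
With the tax, the buyer price exceeds the seller price by 15.9: (41.1 − 0.675Q) − (5.25 + 0.8Q) = 15.9 → Q' = 13.5254.
Tax revenue = 15.9 × 13.5254 = $215.05 thousand.

$215.05 thousand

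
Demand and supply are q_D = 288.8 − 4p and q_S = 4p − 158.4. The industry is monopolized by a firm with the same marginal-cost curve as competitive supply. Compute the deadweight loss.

118.08

In inverse form: demand p = 72.2 − 0.25q, supply p = 39.6 + 0.25q.
Competitive equilibrium: 72.2 − 0.25q = 39.6 + 0.25q → q* = 65.2, p* = 55.9.
Marginal revenue: MR = 72.2 − 0.5q. Set MR = MC: 72.2 − 0.5q = 39.6 + 0.25q → q_m = 43.4667.
Price p_m = 72.2 − 0.25·43.4667 = 61.3333; MC(q_m) = 39.6 + 0.25·43.4667 = 50.4667.
Competitive q* = 65.2, so Δq = 21.7333; wedge = 61.3333 − 50.4667 = 10.8666.
The triangle = ½ × 21.7333 × 10.8666 = 118.08.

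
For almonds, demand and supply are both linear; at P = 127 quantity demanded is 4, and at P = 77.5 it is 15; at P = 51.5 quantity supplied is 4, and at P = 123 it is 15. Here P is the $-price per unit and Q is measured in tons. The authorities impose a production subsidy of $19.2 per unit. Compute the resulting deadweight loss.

$16.76

Demand slope = (77.5 − 127)/(15 − 4) = −4.5, so P = 145 − 4.5Q.
Supply slope = (123 − 51.5)/(15 − 4) = 6.5, so P = 25.5 + 6.5Q.
Competitive equilibrium: 145 − 4.5Q = 25.5 + 6.5Q → Q* = 10.8636, P* = 96.1136.
The subsidy lowers effective supply by 19.2: P = 6.3 + 6.5Q.
New quantity: 145 − 4.5Q = 6.3 + 6.5Q → Q' = 12.6091.
Overproduction ΔQ = 12.6091 − 10.8636 = 1.7455; wedge = subsidy = 19.2.
DWL = ½ × 1.7455 × 19.2 = $16.76.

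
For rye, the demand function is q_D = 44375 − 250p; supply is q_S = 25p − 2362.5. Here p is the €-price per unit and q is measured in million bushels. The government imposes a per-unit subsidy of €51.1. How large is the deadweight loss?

In inverse form: demand p = 177.5 − 0.004q, supply p = 94.5 + 0.04q.
Competitive equilibrium: 177.5 − 0.004q = 94.5 + 0.04q → q* = 1886.3636, p* = 169.9545.
The subsidy lowers effective supply by 51.1: p = 43.4 + 0.04q.
New quantity: 177.5 − 0.004q = 43.4 + 0.04q → q' = 3047.7273.
Overproduction Δq = 3047.7273 − 1886.3636 = 1161.3637; wedge = subsidy = 51.1.
Deadweight loss = ½ × 1161.3637 × 51.1 = €29672.84 million.

€29672.84 million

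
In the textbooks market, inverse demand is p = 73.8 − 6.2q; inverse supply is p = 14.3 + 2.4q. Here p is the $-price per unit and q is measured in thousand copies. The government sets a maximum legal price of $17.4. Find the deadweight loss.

Competitive equilibrium: 73.8 − 6.2q = 14.3 + 2.4q → q* = 6.9186, p* = 30.9047.
At the ceiling p = 17.4, quantity supplied = (17.4 − 14.3)/2.4 = 1.2917.
Willingness to pay at q' = 1.2917: 73.8 − 6.2·1.2917 = 65.7915.
Δq = 6.9186 − 1.2917 = 5.6269; wedge = 65.7915 − 17.4 = 48.3915.
Welfare loss = ½ × 5.6269 × 48.3915 = $136.15 thousand.

$136.15 thousand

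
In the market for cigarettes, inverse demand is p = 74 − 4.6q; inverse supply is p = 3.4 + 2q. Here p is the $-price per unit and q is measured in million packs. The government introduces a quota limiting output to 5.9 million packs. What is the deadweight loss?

Competitive equilibrium: 74 − 4.6q = 3.4 + 2q → q* = 10.697, p* = 24.7939.
At q = 5.9: demand price = 74 − 4.6·5.9 = 46.86; supply price = 3.4 + 2·5.9 = 15.2.
Δq = 10.697 − 5.9 = 4.797; wedge = 46.86 − 15.2 = 31.66.
DWL = ½ × 4.797 × 31.66 = $75.94 million.

$75.94 million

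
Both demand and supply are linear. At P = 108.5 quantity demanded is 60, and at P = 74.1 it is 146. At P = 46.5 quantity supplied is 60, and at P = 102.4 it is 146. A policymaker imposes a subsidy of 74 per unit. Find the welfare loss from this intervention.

2607.62

Demand slope = (74.1 − 108.5)/(146 − 60) = −0.4, so P = 132.5 − 0.4Q.
Supply slope = (102.4 − 46.5)/(146 − 60) = 0.65, so P = 7.5 + 0.65Q.
Competitive equilibrium: 132.5 − 0.4Q = 7.5 + 0.65Q → Q* = 119.0476, P* = 84.881.
The subsidy lowers effective supply by 74: P = 0.65Q − 66.5.
New quantity: 132.5 − 0.4Q = 0.65Q − 66.5 → Q' = 189.5238.
Overproduction ΔQ = 189.5238 − 119.0476 = 70.4762; wedge = subsidy = 74.
The triangle = ½ × 70.4762 × 74 = 2607.62.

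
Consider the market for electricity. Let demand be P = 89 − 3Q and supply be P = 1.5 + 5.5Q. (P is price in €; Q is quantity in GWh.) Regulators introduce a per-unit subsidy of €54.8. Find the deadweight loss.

Competitive equilibrium: 89 − 3Q = 1.5 + 5.5Q → Q* = 10.2941, P* = 58.1176.
The subsidy lowers effective supply by 54.8: P = 5.5Q − 53.3.
New quantity: 89 − 3Q = 5.5Q − 53.3 → Q' = 16.7412.
Overproduction ΔQ = 16.7412 − 10.2941 = 6.4471; wedge = subsidy = 54.8.
Welfare loss = ½ × 6.4471 × 54.8 = €176.65.

€176.65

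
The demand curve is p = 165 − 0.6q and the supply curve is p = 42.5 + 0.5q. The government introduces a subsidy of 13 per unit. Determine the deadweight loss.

76.82

Competitive equilibrium: 165 − 0.6q = 42.5 + 0.5q → q* = 111.3636, p* = 98.1818.
The subsidy lowers effective supply by 13: p = 29.5 + 0.5q.
New quantity: 165 − 0.6q = 29.5 + 0.5q → q' = 123.1818.
Overproduction Δq = 123.1818 − 111.3636 = 11.8182; wedge = subsidy = 13.
Welfare loss = ½ × 11.8182 × 13 = 76.82.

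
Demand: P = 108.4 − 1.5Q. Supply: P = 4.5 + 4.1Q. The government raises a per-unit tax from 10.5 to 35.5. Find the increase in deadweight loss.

Competitive equilibrium: 108.4 − 1.5Q = 4.5 + 4.1Q → Q* = 18.5536, P* = 80.5696.
For a per-unit tax t: ΔQ = t/5.6, so DWL = ½·t·(t/5.6) = t²/11.2.
At t = 10.5: DWL = 9.844. At t = 35.5: DWL = 112.522.
Increase = 112.522 − 9.844 = 102.68.

102.68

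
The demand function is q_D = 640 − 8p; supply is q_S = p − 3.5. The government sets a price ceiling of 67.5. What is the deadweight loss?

In inverse form: demand p = 80 − 0.125q, supply p = 3.5 + q.
Competitive equilibrium: 80 − 0.125q = 3.5 + q → q* = 68, p* = 71.5.
At the ceiling p = 67.5, quantity supplied = (67.5 − 3.5)/1 = 64.
Willingness to pay at q' = 64: 80 − 0.125·64 = 72.
Δq = 68 − 64 = 4; wedge = 72 − 67.5 = 4.5.
Deadweight loss = ½ × 4 × 4.5 = 9.

9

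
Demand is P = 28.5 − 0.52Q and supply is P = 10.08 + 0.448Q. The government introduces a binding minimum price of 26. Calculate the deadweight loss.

Competitive equilibrium: 28.5 − 0.52Q = 10.08 + 0.448Q → Q* = 19.0289, P* = 18.605.
At the floor P = 26, quantity demanded = (28.5 − 26)/0.52 = 4.8077.
Sellers' marginal cost at Q' = 4.8077: 10.08 + 0.448·4.8077 = 12.2338.
ΔQ = 19.0289 − 4.8077 = 14.2212; wedge = 26 − 12.2338 = 13.7662.
DWL = ½ × 14.2212 × 13.7662 = 97.89.

97.89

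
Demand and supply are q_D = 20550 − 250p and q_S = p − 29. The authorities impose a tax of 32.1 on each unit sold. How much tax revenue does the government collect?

In inverse form: demand p = 82.2 − 0.004q, supply p = 29 + q.
Competitive equilibrium: 82.2 − 0.004q = 29 + q → q* = 52.988, p* = 81.988.
With the tax, the buyer price exceeds the seller price by 32.1: (82.2 − 0.004q) − (29 + q) = 32.1 → q' = 21.0159.
Tax revenue = 32.1 × 21.0159 = 674.61.

674.61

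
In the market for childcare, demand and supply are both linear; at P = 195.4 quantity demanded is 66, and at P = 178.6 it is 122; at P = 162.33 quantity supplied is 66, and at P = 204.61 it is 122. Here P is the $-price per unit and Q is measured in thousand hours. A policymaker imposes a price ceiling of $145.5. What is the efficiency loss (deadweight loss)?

Demand slope = (178.6 − 195.4)/(122 − 66) = −0.3, so P = 215.2 − 0.3Q.
Supply slope = (204.61 − 162.33)/(122 − 66) = 0.755, so P = 112.5 + 0.755Q.
Competitive equilibrium: 215.2 − 0.3Q = 112.5 + 0.755Q → Q* = 97.346, P* = 185.9962.
At the ceiling P = 145.5, quantity supplied = (145.5 − 112.5)/0.755 = 43.7086.
Willingness to pay at Q' = 43.7086: 215.2 − 0.3·43.7086 = 202.0874.
ΔQ = 97.346 − 43.7086 = 53.6374; wedge = 202.0874 − 145.5 = 56.5874.
Deadweight loss = ½ × 53.6374 × 56.5874 = $1517.60 thousand.

$1517.60 thousand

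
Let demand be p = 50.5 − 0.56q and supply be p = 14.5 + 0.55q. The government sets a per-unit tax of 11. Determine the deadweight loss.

54.50

Competitive equilibrium: 50.5 − 0.56q = 14.5 + 0.55q → q* = 32.4324, p* = 32.3378.
With the tax, the buyer price exceeds the seller price by 11: (50.5 − 0.56q) − (14.5 + 0.55q) = 11 → q' = 22.5225.
Δq = 32.4324 − 22.5225 = 9.9099; the wedge equals the tax, 11.
Deadweight loss = ½ × 9.9099 × 11 = 54.50.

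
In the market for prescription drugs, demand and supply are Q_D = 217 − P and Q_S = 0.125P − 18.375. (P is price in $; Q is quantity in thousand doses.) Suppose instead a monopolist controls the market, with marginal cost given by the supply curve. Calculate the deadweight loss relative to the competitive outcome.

$2.72 thousand

In inverse form: demand P = 217 − Q, supply P = 147 + 8Q.
Competitive equilibrium: 217 − Q = 147 + 8Q → Q* = 7.7778, P* = 209.2222.
Marginal revenue: MR = 217 − 2Q. Set MR = MC: 217 − 2Q = 147 + 8Q → Q_m = 7.
Price P_m = 217 − 1·7 = 210; MC(Q_m) = 147 + 8·7 = 203.
Competitive Q* = 7.7778, so ΔQ = 0.7778; wedge = 210 − 203 = 7.
The triangle = ½ × 0.7778 × 7 = $2.72 thousand.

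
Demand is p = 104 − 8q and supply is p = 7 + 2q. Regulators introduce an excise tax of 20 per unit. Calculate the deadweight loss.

Competitive equilibrium: 104 − 8q = 7 + 2q → q* = 9.7, p* = 26.4.
With the tax, the buyer price exceeds the seller price by 20: (104 − 8q) − (7 + 2q) = 20 → q' = 7.7.
Δq = 9.7 − 7.7 = 2; the wedge equals the tax, 20.
Welfare loss = ½ × 2 × 20 = 20.

20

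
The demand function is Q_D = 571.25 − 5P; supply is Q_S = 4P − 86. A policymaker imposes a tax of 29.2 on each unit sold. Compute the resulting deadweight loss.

In inverse form: demand P = 114.25 − 0.2Q, supply P = 21.5 + 0.25Q.
Competitive equilibrium: 114.25 − 0.2Q = 21.5 + 0.25Q → Q* = 206.1111, P* = 73.0278.
With the tax, the buyer price exceeds the seller price by 29.2: (114.25 − 0.2Q) − (21.5 + 0.25Q) = 29.2 → Q' = 141.2222.
ΔQ = 206.1111 − 141.2222 = 64.8889; the wedge equals the tax, 29.2.
Welfare loss = ½ × 64.8889 × 29.2 = 947.38.

947.38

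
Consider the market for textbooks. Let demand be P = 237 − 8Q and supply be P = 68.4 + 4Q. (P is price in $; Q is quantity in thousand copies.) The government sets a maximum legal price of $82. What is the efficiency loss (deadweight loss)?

Competitive equilibrium: 237 − 8Q = 68.4 + 4Q → Q* = 14.05, P* = 124.6.
At the ceiling P = 82, quantity supplied = (82 − 68.4)/4 = 3.4.
Willingness to pay at Q' = 3.4: 237 − 8·3.4 = 209.8.
ΔQ = 14.05 − 3.4 = 10.65; wedge = 209.8 − 82 = 127.8.
The triangle = ½ × 10.65 × 127.8 = $680.535 thousand.

$680.535 thousand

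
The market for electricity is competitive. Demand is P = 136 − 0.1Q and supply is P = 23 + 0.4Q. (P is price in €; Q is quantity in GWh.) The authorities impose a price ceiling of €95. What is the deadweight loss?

€529

Competitive equilibrium: 136 − 0.1Q = 23 + 0.4Q → Q* = 226, P* = 113.4.
At the ceiling P = 95, quantity supplied = (95 − 23)/0.4 = 180.
Willingness to pay at Q' = 180: 136 − 0.1·180 = 118.
ΔQ = 226 − 180 = 46; wedge = 118 − 95 = 23.
Deadweight loss = ½ × 46 × 23 = €529.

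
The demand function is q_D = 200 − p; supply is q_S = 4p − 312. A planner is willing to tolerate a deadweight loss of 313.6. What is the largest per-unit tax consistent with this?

In inverse form: demand p = 200 − q, supply p = 78 + 0.25q.
Competitive equilibrium: 200 − q = 78 + 0.25q → q* = 97.6, p* = 102.4.
A tax t gives Δq = t/1.25 and wedge t, so DWL = t²/2.5.
t²/2.5 = 313.6 → t² = 784 → t = 28.

28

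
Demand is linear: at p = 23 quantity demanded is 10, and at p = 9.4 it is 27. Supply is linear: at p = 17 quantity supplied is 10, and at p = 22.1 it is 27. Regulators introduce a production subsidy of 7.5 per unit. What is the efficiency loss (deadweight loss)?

Demand slope = (9.4 − 23)/(27 − 10) = −0.8, so p = 31 − 0.8q.
Supply slope = (22.1 − 17)/(27 − 10) = 0.3, so p = 14 + 0.3q.
Competitive equilibrium: 31 − 0.8q = 14 + 0.3q → q* = 15.4545, p* = 18.6364.
The subsidy lowers effective supply by 7.5: p = 6.5 + 0.3q.
New quantity: 31 − 0.8q = 6.5 + 0.3q → q' = 22.2727.
Overproduction Δq = 22.2727 − 15.4545 = 6.8182; wedge = subsidy = 7.5.
The triangle = ½ × 6.8182 × 7.5 = 25.57.

25.57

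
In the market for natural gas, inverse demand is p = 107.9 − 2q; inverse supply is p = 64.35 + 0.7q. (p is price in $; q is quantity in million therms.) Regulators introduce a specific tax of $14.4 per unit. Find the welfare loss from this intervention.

Competitive equilibrium: 107.9 − 2q = 64.35 + 0.7q → q* = 16.1296, p* = 75.6407.
With the tax, the buyer price exceeds the seller price by 14.4: (107.9 − 2q) − (64.35 + 0.7q) = 14.4 → q' = 10.7963.
Δq = 16.1296 − 10.7963 = 5.3333; the wedge equals the tax, 14.4.
The triangle = ½ × 5.3333 × 14.4 = $38.40 million.

$38.40 million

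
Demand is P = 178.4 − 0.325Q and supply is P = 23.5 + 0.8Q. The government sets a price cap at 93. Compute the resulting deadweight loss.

1452.40

Competitive equilibrium: 178.4 − 0.325Q = 23.5 + 0.8Q → Q* = 137.6889, P* = 133.6511.
At the ceiling P = 93, quantity supplied = (93 − 23.5)/0.8 = 86.875.
Willingness to pay at Q' = 86.875: 178.4 − 0.325·86.875 = 150.1656.
ΔQ = 137.6889 − 86.875 = 50.8139; wedge = 150.1656 − 93 = 57.1656.
DWL = ½ × 50.8139 × 57.1656 = 1452.40.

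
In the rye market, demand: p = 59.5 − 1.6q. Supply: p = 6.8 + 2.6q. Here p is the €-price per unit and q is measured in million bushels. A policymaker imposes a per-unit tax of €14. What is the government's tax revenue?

€129 million

Competitive equilibrium: 59.5 − 1.6q = 6.8 + 2.6q → q* = 12.5476, p* = 39.4238.
With the tax, the buyer price exceeds the seller price by 14: (59.5 − 1.6q) − (6.8 + 2.6q) = 14 → q' = 9.2143.
Tax revenue = 14 × 9.2143 = €129 million.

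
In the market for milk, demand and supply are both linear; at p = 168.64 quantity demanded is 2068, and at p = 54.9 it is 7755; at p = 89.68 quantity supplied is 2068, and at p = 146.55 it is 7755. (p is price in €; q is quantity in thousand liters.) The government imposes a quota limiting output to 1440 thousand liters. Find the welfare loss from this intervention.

Demand slope = (54.9 − 168.64)/(7755 − 2068) = −0.02, so p = 210 − 0.02q.
Supply slope = (146.55 − 89.68)/(7755 − 2068) = 0.01, so p = 69 + 0.01q.
Competitive equilibrium: 210 − 0.02q = 69 + 0.01q → q* = 4700, p* = 116.
At q = 1440: demand price = 210 − 0.02·1440 = 181.2; supply price = 69 + 0.01·1440 = 83.4.
Δq = 4700 − 1440 = 3260; wedge = 181.2 − 83.4 = 97.8.
The triangle = ½ × 3260 × 97.8 = €159414 thousand.

€159414 thousand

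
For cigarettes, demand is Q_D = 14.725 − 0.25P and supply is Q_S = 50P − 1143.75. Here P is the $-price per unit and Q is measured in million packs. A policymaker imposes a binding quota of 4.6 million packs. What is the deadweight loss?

In inverse form: demand P = 58.9 − 4Q, supply P = 22.875 + 0.02Q.
Competitive equilibrium: 58.9 − 4Q = 22.875 + 0.02Q → Q* = 8.9614, P* = 23.0542.
At Q = 4.6: demand price = 58.9 − 4·4.6 = 40.5; supply price = 22.875 + 0.02·4.6 = 22.967.
ΔQ = 8.9614 − 4.6 = 4.3614; wedge = 40.5 − 22.967 = 17.533.
Deadweight loss = ½ × 4.3614 × 17.533 = $38.23 million.

$38.23 million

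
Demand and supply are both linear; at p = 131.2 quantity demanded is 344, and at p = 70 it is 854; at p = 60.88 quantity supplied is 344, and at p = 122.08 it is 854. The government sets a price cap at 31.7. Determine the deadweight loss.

Demand slope = (70 − 131.2)/(854 − 344) = −0.12, so p = 172.48 − 0.12q.
Supply slope = (122.08 − 60.88)/(854 − 344) = 0.12, so p = 19.6 + 0.12q.
Competitive equilibrium: 172.48 − 0.12q = 19.6 + 0.12q → q* = 637, p* = 96.04.
At the ceiling p = 31.7, quantity supplied = (31.7 − 19.6)/0.12 = 100.83333.
Willingness to pay at q' = 100.83333: 172.48 − 0.12·100.83333 = 160.38.
Δq = 637 − 100.83333 = 536.16667; wedge = 160.38 − 31.7 = 128.68.
Deadweight loss = ½ × 536.16667 × 128.68 = 34496.96.

34496.96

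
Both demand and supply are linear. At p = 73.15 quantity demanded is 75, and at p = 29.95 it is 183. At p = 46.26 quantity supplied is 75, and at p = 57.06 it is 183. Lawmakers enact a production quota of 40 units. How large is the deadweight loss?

Demand slope = (29.95 − 73.15)/(183 − 75) = −0.4, so p = 103.15 − 0.4q.
Supply slope = (57.06 − 46.26)/(183 − 75) = 0.1, so p = 38.76 + 0.1q.
Competitive equilibrium: 103.15 − 0.4q = 38.76 + 0.1q → q* = 128.78, p* = 51.638.
At q = 40: demand price = 103.15 − 0.4·40 = 87.15; supply price = 38.76 + 0.1·40 = 42.76.
Δq = 128.78 − 40 = 88.78; wedge = 87.15 − 42.76 = 44.39.
The triangle = ½ × 88.78 × 44.39 = 1970.47.

1970.47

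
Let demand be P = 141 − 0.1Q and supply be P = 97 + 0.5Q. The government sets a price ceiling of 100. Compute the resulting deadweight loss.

Competitive equilibrium: 141 − 0.1Q = 97 + 0.5Q → Q* = 73.3333, P* = 133.6667.
At the ceiling P = 100, quantity supplied = (100 − 97)/0.5 = 6.
Willingness to pay at Q' = 6: 141 − 0.1·6 = 140.4.
ΔQ = 73.3333 − 6 = 67.3333; wedge = 140.4 − 100 = 40.4.
Welfare loss = ½ × 67.3333 × 40.4 = 1360.13.

1360.13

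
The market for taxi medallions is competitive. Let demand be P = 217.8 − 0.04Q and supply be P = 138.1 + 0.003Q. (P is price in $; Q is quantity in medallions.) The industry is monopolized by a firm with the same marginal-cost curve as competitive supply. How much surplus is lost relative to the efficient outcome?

Competitive equilibrium: 217.8 − 0.04Q = 138.1 + 0.003Q → Q* = 1853.48837, P* = 143.66047.
Marginal revenue: MR = 217.8 − 0.08Q. Set MR = MC: 217.8 − 0.08Q = 138.1 + 0.003Q → Q_m = 960.24096.
Price P_m = 217.8 − 0.04·960.24096 = 179.39036; MC(Q_m) = 138.1 + 0.003·960.24096 = 140.98072.
Competitive Q* = 1853.48837, so ΔQ = 893.24741; wedge = 179.39036 − 140.98072 = 38.40964.
Welfare loss = ½ × 893.24741 × 38.40964 = $17154.66.

$17154.66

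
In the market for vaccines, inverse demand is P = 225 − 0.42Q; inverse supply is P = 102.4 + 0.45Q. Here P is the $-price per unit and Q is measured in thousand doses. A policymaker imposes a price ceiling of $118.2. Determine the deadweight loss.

Competitive equilibrium: 225 − 0.42Q = 102.4 + 0.45Q → Q* = 140.9195, P* = 165.8138.
At the ceiling P = 118.2, quantity supplied = (118.2 − 102.4)/0.45 = 35.1111.
Willingness to pay at Q' = 35.1111: 225 − 0.42·35.1111 = 210.2533.
ΔQ = 140.9195 − 35.1111 = 105.8084; wedge = 210.2533 − 118.2 = 92.0533.
The triangle = ½ × 105.8084 × 92.0533 = $4870.01 thousand.

$4870.01 thousand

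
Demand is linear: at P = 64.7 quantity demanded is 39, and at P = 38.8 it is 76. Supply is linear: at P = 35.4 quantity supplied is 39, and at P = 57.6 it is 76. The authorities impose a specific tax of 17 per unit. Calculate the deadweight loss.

111.15

Demand slope = (38.8 − 64.7)/(76 − 39) = −0.7, so P = 92 − 0.7Q.
Supply slope = (57.6 − 35.4)/(76 − 39) = 0.6, so P = 12 + 0.6Q.
Competitive equilibrium: 92 − 0.7Q = 12 + 0.6Q → Q* = 61.5385, P* = 48.9231.
With the tax, the buyer price exceeds the seller price by 17: (92 − 0.7Q) − (12 + 0.6Q) = 17 → Q' = 48.4615.
ΔQ = 61.5385 − 48.4615 = 13.077; the wedge equals the tax, 17.
Deadweight loss = ½ × 13.077 × 17 = 111.15.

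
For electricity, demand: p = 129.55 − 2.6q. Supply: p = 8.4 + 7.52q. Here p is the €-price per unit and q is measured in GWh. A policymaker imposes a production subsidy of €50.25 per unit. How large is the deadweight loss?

Competitive equilibrium: 129.55 − 2.6q = 8.4 + 7.52q → q* = 11.9713, p* = 98.4245.
The subsidy lowers effective supply by 50.25: p = 7.52q − 41.85.
New quantity: 129.55 − 2.6q = 7.52q − 41.85 → q' = 16.9368.
Overproduction Δq = 16.9368 − 11.9713 = 4.9655; wedge = subsidy = 50.25.
The triangle = ½ × 4.9655 × 50.25 = €124.76.

€124.76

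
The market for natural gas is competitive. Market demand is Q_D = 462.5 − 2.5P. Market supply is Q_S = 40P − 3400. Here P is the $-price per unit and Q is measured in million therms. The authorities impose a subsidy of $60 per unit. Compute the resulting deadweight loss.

In inverse form: demand P = 185 − 0.4Q, supply P = 85 + 0.025Q.
Competitive equilibrium: 185 − 0.4Q = 85 + 0.025Q → Q* = 235.29412, P* = 90.88235.
The subsidy lowers effective supply by 60: P = 25 + 0.025Q.
New quantity: 185 − 0.4Q = 25 + 0.025Q → Q' = 376.47059.
Overproduction ΔQ = 376.47059 − 235.29412 = 141.17647; wedge = subsidy = 60.
Welfare loss = ½ × 141.17647 × 60 = $4235.29 million.

$4235.29 million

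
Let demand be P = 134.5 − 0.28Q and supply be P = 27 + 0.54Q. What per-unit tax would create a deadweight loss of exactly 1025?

Competitive equilibrium: 134.5 − 0.28Q = 27 + 0.54Q → Q* = 131.0976, P* = 97.7927.
A tax t gives ΔQ = t/0.82 and wedge t, so DWL = t²/1.64.
t²/1.64 = 1025 → t² = 1681 → t = 41.

41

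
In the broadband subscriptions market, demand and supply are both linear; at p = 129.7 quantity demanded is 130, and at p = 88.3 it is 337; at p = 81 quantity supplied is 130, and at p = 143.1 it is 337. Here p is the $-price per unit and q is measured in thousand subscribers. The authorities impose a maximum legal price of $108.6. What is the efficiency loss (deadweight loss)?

Demand slope = (88.3 − 129.7)/(337 − 130) = −0.2, so p = 155.7 − 0.2q.
Supply slope = (143.1 − 81)/(337 − 130) = 0.3, so p = 42 + 0.3q.
Competitive equilibrium: 155.7 − 0.2q = 42 + 0.3q → q* = 227.4, p* = 110.22.
At the ceiling p = 108.6, quantity supplied = (108.6 − 42)/0.3 = 222.
Willingness to pay at q' = 222: 155.7 − 0.2·222 = 111.3.
Δq = 227.4 − 222 = 5.4; wedge = 111.3 − 108.6 = 2.7.
Deadweight loss = ½ × 5.4 × 2.7 = $7.29 thousand.

$7.29 thousand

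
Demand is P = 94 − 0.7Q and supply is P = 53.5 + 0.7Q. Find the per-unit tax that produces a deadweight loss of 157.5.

21

Competitive equilibrium: 94 − 0.7Q = 53.5 + 0.7Q → Q* = 28.9286, P* = 73.75.
A tax t gives ΔQ = t/1.4 and wedge t, so DWL = t²/2.8.
t²/2.8 = 157.5 → t² = 441 → t = 21.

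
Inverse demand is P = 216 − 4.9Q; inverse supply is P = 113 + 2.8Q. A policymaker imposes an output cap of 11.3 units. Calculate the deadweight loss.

16.60

Competitive equilibrium: 216 − 4.9Q = 113 + 2.8Q → Q* = 13.3766, P* = 150.4545.
At Q = 11.3: demand price = 216 − 4.9·11.3 = 160.63; supply price = 113 + 2.8·11.3 = 144.64.
ΔQ = 13.3766 − 11.3 = 2.0766; wedge = 160.63 − 144.64 = 15.99.
DWL = ½ × 2.0766 × 15.99 = 16.60.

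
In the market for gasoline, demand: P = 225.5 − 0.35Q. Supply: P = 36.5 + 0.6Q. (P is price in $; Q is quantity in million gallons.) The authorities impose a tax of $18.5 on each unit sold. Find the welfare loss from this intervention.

$180.13 million

Competitive equilibrium: 225.5 − 0.35Q = 36.5 + 0.6Q → Q* = 198.9474, P* = 155.8684.
With the tax, the buyer price exceeds the seller price by 18.5: (225.5 − 0.35Q) − (36.5 + 0.6Q) = 18.5 → Q' = 179.4737.
ΔQ = 198.9474 − 179.4737 = 19.4737; the wedge equals the tax, 18.5.
DWL = ½ × 19.4737 × 18.5 = $180.13 million.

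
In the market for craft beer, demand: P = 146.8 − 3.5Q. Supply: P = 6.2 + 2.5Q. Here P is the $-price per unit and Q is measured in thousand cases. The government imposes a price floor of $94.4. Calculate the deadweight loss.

$214.81 thousand

Competitive equilibrium: 146.8 − 3.5Q = 6.2 + 2.5Q → Q* = 23.4333, P* = 64.7833.
At the floor P = 94.4, quantity demanded = (146.8 − 94.4)/3.5 = 14.9714.
Sellers' marginal cost at Q' = 14.9714: 6.2 + 2.5·14.9714 = 43.6285.
ΔQ = 23.4333 − 14.9714 = 8.4619; wedge = 94.4 − 43.6285 = 50.7715.
The triangle = ½ × 8.4619 × 50.7715 = $214.81 thousand.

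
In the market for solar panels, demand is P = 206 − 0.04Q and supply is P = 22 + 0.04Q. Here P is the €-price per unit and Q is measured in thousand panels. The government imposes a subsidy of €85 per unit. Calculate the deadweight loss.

€45156.25 thousand

Competitive equilibrium: 206 − 0.04Q = 22 + 0.04Q → Q* = 2300, P* = 114.
The subsidy lowers effective supply by 85: P = 0.04Q − 63.
New quantity: 206 − 0.04Q = 0.04Q − 63 → Q' = 3362.5.
Overproduction ΔQ = 3362.5 − 2300 = 1062.5; wedge = subsidy = 85.
The triangle = ½ × 1062.5 × 85 = €45156.25 thousand.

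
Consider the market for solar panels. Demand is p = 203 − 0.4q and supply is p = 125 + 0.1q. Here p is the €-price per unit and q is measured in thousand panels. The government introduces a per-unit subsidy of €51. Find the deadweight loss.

€2601 thousand

Competitive equilibrium: 203 − 0.4q = 125 + 0.1q → q* = 156, p* = 140.6.
The subsidy lowers effective supply by 51: p = 74 + 0.1q.
New quantity: 203 − 0.4q = 74 + 0.1q → q' = 258.
Overproduction Δq = 258 − 156 = 102; wedge = subsidy = 51.
Deadweight loss = ½ × 102 × 51 = €2601 thousand.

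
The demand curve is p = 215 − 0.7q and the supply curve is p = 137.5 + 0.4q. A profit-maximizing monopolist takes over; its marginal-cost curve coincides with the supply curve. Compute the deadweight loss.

Competitive equilibrium: 215 − 0.7q = 137.5 + 0.4q → q* = 70.4545, p* = 165.6818.
Marginal revenue: MR = 215 − 1.4q. Set MR = MC: 215 − 1.4q = 137.5 + 0.4q → q_m = 43.0556.
Price p_m = 215 − 0.7·43.0556 = 184.8611; MC(q_m) = 137.5 + 0.4·43.0556 = 154.7222.
Competitive q* = 70.4545, so Δq = 27.3989; wedge = 184.8611 − 154.7222 = 30.1389.
The triangle = ½ × 27.3989 × 30.1389 = 412.89.

412.89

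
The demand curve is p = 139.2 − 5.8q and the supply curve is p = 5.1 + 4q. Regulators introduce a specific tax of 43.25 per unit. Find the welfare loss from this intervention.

Competitive equilibrium: 139.2 − 5.8q = 5.1 + 4q → q* = 13.6837, p* = 59.8347.
With the tax, the buyer price exceeds the seller price by 43.25: (139.2 − 5.8q) − (5.1 + 4q) = 43.25 → q' = 9.2704.
Δq = 13.6837 − 9.2704 = 4.4133; the wedge equals the tax, 43.25.
DWL = ½ × 4.4133 × 43.25 = 95.44.

95.44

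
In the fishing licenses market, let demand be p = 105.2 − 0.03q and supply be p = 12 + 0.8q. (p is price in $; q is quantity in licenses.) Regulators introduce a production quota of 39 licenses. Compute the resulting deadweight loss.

Competitive equilibrium: 105.2 − 0.03q = 12 + 0.8q → q* = 112.2892, p* = 101.8313.
At q = 39: demand price = 105.2 − 0.03·39 = 104.03; supply price = 12 + 0.8·39 = 43.2.
Δq = 112.2892 − 39 = 73.2892; wedge = 104.03 − 43.2 = 60.83.
DWL = ½ × 73.2892 × 60.83 = $2229.09.

$2229.09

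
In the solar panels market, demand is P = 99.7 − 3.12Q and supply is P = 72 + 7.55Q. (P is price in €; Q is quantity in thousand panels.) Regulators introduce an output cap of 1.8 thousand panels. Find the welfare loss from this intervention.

Competitive equilibrium: 99.7 − 3.12Q = 72 + 7.55Q → Q* = 2.5961, P* = 91.6003.
At Q = 1.8: demand price = 99.7 − 3.12·1.8 = 94.084; supply price = 72 + 7.55·1.8 = 85.59.
ΔQ = 2.5961 − 1.8 = 0.7961; wedge = 94.084 − 85.59 = 8.494.
DWL = ½ × 0.7961 × 8.494 = €3.38 thousand.

€3.38 thousand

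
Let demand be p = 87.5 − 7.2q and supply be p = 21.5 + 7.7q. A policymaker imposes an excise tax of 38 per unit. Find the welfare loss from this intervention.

48.46

Competitive equilibrium: 87.5 − 7.2q = 21.5 + 7.7q → q* = 4.4295, p* = 55.6074.
With the tax, the buyer price exceeds the seller price by 38: (87.5 − 7.2q) − (21.5 + 7.7q) = 38 → q' = 1.8792.
Δq = 4.4295 − 1.8792 = 2.5503; the wedge equals the tax, 38.
Welfare loss = ½ × 2.5503 × 38 = 48.46.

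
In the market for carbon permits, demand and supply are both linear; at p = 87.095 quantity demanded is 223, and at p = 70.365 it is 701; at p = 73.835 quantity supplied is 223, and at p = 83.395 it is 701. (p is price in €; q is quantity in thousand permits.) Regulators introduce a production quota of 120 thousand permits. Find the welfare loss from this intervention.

Demand slope = (70.365 − 87.095)/(701 − 223) = −0.035, so p = 94.9 − 0.035q.
Supply slope = (83.395 − 73.835)/(701 − 223) = 0.02, so p = 69.375 + 0.02q.
Competitive equilibrium: 94.9 − 0.035q = 69.375 + 0.02q → q* = 464.0909, p* = 78.6568.
At q = 120: demand price = 94.9 − 0.035·120 = 90.7; supply price = 69.375 + 0.02·120 = 71.775.
Δq = 464.0909 − 120 = 344.0909; wedge = 90.7 − 71.775 = 18.925.
DWL = ½ × 344.0909 × 18.925 = €3255.96 thousand.

€3255.96 thousand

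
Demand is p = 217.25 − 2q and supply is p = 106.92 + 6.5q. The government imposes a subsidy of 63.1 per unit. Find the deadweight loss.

234.21

Competitive equilibrium: 217.25 − 2q = 106.92 + 6.5q → q* = 12.98, p* = 191.29.
The subsidy lowers effective supply by 63.1: p = 43.82 + 6.5q.
New quantity: 217.25 − 2q = 43.82 + 6.5q → q' = 20.4035.
Overproduction Δq = 20.4035 − 12.98 = 7.4235; wedge = subsidy = 63.1.
Deadweight loss = ½ × 7.4235 × 63.1 = 234.21.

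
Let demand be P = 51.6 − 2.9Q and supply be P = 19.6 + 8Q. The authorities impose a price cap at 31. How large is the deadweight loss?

12.44

Competitive equilibrium: 51.6 − 2.9Q = 19.6 + 8Q → Q* = 2.9358, P* = 43.0862.
At the ceiling P = 31, quantity supplied = (31 − 19.6)/8 = 1.425.
Willingness to pay at Q' = 1.425: 51.6 − 2.9·1.425 = 47.4675.
ΔQ = 2.9358 − 1.425 = 1.5108; wedge = 47.4675 − 31 = 16.4675.
Welfare loss = ½ × 1.5108 × 16.4675 = 12.44.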